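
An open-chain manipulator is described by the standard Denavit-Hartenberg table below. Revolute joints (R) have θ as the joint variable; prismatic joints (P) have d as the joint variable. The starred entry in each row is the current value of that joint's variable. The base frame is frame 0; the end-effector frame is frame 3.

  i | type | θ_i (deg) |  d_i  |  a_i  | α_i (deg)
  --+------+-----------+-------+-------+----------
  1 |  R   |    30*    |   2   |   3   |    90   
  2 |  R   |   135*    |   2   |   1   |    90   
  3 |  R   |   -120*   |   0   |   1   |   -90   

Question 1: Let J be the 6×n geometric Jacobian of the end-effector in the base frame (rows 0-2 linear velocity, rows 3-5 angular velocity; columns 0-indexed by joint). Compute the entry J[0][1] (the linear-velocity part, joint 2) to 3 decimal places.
-0.306

axis z_1 = (0.5000,-0.8660,0.0000); lever o_n−o_1 = (0.2608,-1.1588,0.3536)
cross product → J_v[:, 1] = (-0.3062,-0.1768,-0.3536)
J_ω[:, 1] = z_1
entry J[0][1] = -0.3062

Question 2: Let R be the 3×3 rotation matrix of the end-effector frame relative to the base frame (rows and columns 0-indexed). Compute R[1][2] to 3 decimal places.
0.127

End-effector z-axis (col 2 of R) = (-0.7803,0.1268,0.6124)
R[1][2] = 0.1268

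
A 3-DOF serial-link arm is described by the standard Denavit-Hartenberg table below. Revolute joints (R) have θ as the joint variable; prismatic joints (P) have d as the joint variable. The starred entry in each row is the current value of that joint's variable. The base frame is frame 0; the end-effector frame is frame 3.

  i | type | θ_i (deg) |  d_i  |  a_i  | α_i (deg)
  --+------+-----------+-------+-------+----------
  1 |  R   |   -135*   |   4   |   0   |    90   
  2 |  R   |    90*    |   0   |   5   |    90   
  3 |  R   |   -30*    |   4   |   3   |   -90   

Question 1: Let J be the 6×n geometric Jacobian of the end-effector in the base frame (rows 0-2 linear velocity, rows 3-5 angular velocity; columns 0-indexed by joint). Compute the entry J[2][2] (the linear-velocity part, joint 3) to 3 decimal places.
axis z_2 = (-0.7071,-0.7071,-0.0000); lever o_n−o_2 = (-1.7678,-3.8891,2.5981)
cross product → J_v[:, 2] = (-1.8371,1.8371,1.5000)
J_ω[:, 2] = z_2
entry J[2][2] = 1.5000

1.500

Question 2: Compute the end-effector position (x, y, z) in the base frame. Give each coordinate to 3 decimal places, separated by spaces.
-1.768 -3.889 11.598

after link 1: o_1 = (0.0000, 0.0000, 4.0000)
after link 2: o_2 = (0.0000, -0.0000, 9.0000)
after link 3: o_3 = (-1.7678, -3.8891, 11.5981)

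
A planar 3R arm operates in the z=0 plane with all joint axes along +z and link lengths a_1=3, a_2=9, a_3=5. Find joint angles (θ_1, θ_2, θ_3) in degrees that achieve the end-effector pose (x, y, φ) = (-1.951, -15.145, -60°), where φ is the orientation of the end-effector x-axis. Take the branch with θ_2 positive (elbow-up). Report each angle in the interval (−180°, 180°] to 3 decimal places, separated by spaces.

-134.989 29.984 45.005

wrist centre = target − a_3·(cos φ, sin φ) = (-4.4510, -10.8149)
cos θ_2 = (136.7729−3²−9²)/(2·3·9) = 0.8662; θ_2 = 29.9841° (elbow-up)
β = atan2(-10.8149,-4.4510) = -112.3702°; ψ = atan2(4.4978,10.7955) = 22.6186°
θ_1 = β − ψ = -134.9888°
θ_3 = φ − θ_1 − θ_2 = 45.0048° (wrapped to (-180°,180°])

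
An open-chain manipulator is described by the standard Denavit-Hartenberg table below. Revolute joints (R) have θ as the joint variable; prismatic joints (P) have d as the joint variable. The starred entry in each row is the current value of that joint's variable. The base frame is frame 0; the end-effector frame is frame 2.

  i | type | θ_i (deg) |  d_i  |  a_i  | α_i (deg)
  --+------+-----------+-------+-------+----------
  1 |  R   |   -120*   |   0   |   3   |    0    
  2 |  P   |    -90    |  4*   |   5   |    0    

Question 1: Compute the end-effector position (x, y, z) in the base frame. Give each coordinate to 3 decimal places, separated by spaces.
after link 1: o_1 = (-1.5000, -2.5981, 0.0000)
after link 2: o_2 = (-5.8301, -0.0981, 4.0000)

-5.830 -0.098 4.000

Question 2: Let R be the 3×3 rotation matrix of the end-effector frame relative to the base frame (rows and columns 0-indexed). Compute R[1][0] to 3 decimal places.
End-effector x-axis (col 0 of R) = (-0.8660,0.5000,0.0000)
R[1][0] = 0.5000

0.500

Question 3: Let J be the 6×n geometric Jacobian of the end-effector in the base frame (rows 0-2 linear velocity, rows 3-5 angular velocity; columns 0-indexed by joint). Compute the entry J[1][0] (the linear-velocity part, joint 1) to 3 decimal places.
-5.830

axis z_0 = ẑ; lever o_n−o_0 = (-5.8301,-0.0981,4.0000)
cross product → J_v[:, 0] = (0.0981,-5.8301,0.0000)
J_ω[:, 0] = z_0
entry J[1][0] = -5.8301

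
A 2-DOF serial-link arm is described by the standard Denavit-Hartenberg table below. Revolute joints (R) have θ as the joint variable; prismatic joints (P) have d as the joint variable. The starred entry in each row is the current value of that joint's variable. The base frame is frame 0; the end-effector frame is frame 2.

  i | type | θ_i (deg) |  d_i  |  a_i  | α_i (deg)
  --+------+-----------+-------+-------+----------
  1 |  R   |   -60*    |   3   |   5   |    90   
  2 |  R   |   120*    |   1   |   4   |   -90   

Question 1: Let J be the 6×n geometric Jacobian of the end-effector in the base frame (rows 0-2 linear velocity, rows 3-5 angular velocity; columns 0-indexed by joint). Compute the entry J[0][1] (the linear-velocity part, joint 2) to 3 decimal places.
axis z_1 = (-0.8660,-0.5000,0.0000); lever o_n−o_1 = (-1.8660,1.2321,3.4641)
cross product → J_v[:, 1] = (-1.7321,3.0000,-2.0000)
J_ω[:, 1] = z_1
entry J[0][1] = -1.7321

-1.732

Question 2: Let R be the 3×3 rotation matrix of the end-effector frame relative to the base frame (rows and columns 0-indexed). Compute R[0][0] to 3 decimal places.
-0.250

End-effector x-axis (col 0 of R) = (-0.2500,0.4330,0.8660)
R[0][0] = -0.2500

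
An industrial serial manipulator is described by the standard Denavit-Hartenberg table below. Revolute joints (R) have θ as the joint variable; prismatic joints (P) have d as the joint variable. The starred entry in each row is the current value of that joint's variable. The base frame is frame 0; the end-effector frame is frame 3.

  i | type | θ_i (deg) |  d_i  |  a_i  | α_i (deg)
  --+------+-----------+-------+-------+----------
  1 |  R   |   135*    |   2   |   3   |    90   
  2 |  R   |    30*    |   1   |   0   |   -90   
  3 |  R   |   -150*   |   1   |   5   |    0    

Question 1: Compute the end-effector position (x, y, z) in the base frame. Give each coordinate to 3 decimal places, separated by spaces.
after link 1: o_1 = (-2.1213, 2.1213, 2.0000)
after link 2: o_2 = (-1.4142, 2.8284, 2.0000)
after link 3: o_3 = (3.3588, 1.5910, 0.7010)

3.359 1.591 0.701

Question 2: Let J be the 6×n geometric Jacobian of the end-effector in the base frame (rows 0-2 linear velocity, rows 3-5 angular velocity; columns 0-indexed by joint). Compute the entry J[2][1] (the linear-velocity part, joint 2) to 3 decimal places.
axis z_1 = (0.7071,0.7071,0.0000); lever o_n−o_1 = (5.4801,-0.5303,-1.2990)
cross product → J_v[:, 1] = (-0.9186,0.9186,-4.2500)
J_ω[:, 1] = z_1
entry J[2][1] = -4.2500

-4.250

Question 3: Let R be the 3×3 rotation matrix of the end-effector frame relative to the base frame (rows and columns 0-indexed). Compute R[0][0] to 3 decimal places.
0.884

End-effector x-axis (col 0 of R) = (0.8839,-0.1768,-0.4330)
R[0][0] = 0.8839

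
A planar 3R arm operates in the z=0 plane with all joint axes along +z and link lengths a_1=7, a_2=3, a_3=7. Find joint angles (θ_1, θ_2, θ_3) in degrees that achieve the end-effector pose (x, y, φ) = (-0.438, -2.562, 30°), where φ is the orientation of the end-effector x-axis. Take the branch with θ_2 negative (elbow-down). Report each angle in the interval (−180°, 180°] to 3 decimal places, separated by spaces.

wrist centre = target − a_3·(cos φ, sin φ) = (-6.5002, -6.0620)
cos θ_2 = (79.0002−7²−3²)/(2·7·3) = 0.5000; θ_2 = -59.9998° (elbow-down)
β = atan2(-6.0620,-6.5002) = -136.9977°; ψ = atan2(-2.5981,8.5000) = -16.9960°
θ_1 = β − ψ = -120.0017°
θ_3 = φ − θ_1 − θ_2 = -149.9986° (wrapped to (-180°,180°])

-120.002 -60.000 -149.999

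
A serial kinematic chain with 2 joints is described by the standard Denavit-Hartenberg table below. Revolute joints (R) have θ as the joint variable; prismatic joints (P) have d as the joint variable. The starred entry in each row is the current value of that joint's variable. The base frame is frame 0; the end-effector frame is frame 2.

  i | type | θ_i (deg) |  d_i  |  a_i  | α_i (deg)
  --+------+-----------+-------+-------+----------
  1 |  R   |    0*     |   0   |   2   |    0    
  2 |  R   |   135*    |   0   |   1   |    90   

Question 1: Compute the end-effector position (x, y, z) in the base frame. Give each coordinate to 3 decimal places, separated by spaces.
1.293 0.707 0.000

after link 1: o_1 = (2.0000, 0.0000, 0.0000)
after link 2: o_2 = (1.2929, 0.7071, 0.0000)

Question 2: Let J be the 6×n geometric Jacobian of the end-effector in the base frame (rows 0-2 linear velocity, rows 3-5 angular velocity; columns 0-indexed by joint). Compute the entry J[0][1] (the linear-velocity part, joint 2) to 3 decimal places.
axis z_1 = (0.0000,0.0000,1.0000); lever o_n−o_1 = (-0.7071,0.7071,0.0000)
cross product → J_v[:, 1] = (-0.7071,-0.7071,0.0000)
J_ω[:, 1] = z_1
entry J[0][1] = -0.7071

-0.707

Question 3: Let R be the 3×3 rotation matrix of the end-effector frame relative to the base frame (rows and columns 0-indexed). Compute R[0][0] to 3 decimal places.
-0.707

End-effector x-axis (col 0 of R) = (-0.7071,0.7071,0.0000)
R[0][0] = -0.7071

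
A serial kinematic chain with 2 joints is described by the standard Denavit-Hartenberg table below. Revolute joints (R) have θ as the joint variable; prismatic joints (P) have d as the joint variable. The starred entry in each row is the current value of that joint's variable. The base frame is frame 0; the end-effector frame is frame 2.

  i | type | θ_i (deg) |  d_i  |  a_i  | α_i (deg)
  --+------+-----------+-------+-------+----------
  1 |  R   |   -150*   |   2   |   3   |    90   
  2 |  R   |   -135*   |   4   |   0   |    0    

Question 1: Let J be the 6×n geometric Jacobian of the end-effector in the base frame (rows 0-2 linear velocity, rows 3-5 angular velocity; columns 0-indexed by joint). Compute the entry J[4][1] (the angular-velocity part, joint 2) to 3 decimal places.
axis z_1 = (-0.5000,0.8660,0.0000); lever o_n−o_1 = (-2.0000,3.4641,0.0000)
cross product → J_v[:, 1] = (0.0000,0.0000,0.0000)
J_ω[:, 1] = z_1
entry J[4][1] = 0.8660

0.866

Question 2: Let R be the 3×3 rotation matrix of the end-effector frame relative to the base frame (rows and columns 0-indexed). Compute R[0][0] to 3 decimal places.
0.612

End-effector x-axis (col 0 of R) = (0.6124,0.3536,-0.7071)
R[0][0] = 0.6124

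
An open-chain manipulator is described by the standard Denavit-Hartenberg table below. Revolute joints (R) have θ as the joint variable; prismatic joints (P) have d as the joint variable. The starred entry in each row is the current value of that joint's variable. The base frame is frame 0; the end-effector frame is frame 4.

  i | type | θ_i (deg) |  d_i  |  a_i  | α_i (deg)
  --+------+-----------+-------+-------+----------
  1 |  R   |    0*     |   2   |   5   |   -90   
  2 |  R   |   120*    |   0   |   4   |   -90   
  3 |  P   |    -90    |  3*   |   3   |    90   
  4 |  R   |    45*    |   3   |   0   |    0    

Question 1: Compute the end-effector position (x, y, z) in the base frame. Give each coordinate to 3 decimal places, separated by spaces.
after link 1: o_1 = (5.0000, 0.0000, 2.0000)
after link 2: o_2 = (3.0000, 0.0000, -1.4641)
after link 3: o_3 = (0.4019, 3.0000, 0.0359)
after link 4: o_4 = (1.9019, 3.0000, 2.6340)

1.902 3.000 2.634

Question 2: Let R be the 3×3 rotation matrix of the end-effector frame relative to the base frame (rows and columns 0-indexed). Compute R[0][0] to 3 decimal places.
End-effector x-axis (col 0 of R) = (-0.6124,0.7071,0.3536)
R[0][0] = -0.6124

-0.612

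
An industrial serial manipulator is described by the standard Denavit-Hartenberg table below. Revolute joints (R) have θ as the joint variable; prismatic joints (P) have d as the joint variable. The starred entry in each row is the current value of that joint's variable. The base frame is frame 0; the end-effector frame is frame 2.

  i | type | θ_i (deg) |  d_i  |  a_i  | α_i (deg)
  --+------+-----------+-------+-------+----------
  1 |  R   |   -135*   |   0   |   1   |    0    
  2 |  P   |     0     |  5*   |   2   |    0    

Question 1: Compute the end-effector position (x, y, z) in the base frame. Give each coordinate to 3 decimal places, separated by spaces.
after link 1: o_1 = (-0.7071, -0.7071, 0.0000)
after link 2: o_2 = (-2.1213, -2.1213, 5.0000)

-2.121 -2.121 5.000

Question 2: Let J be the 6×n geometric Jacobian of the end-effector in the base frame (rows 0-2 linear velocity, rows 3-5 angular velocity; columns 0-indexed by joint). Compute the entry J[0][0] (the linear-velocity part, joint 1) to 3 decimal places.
2.121

axis z_0 = ẑ; lever o_n−o_0 = (-2.1213,-2.1213,5.0000)
cross product → J_v[:, 0] = (2.1213,-2.1213,0.0000)
J_ω[:, 0] = z_0
entry J[0][0] = 2.1213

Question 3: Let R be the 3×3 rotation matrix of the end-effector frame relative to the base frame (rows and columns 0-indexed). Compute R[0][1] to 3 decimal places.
End-effector y-axis (col 1 of R) = (0.7071,-0.7071,0.0000)
R[0][1] = 0.7071

0.707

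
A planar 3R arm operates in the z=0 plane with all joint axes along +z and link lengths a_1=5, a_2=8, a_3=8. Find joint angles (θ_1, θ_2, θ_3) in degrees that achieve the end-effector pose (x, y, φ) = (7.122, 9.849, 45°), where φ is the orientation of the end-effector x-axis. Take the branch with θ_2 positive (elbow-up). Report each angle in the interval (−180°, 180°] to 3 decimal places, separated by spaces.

wrist centre = target − a_3·(cos φ, sin φ) = (1.4651, 4.1921)
cos θ_2 = (19.7207−5²−8²)/(2·5·8) = -0.8660; θ_2 = 149.9960° (elbow-up)
β = atan2(4.1921,1.4651) = 70.7356°; ψ = atan2(4.0005,-1.9279) = 115.7305°
θ_1 = β − ψ = -44.9949°
θ_3 = φ − θ_1 − θ_2 = -60.0011° (wrapped to (-180°,180°])

-44.995 149.996 -60.001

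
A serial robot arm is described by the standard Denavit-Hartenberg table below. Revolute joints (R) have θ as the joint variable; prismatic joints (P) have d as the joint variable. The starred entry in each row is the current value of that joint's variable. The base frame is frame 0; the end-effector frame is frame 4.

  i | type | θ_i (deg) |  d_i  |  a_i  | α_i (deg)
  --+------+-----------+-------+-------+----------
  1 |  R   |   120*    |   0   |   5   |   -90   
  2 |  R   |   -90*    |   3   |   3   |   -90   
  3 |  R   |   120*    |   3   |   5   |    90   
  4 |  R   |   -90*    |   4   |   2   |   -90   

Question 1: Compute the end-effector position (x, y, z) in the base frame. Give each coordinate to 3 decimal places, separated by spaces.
after link 1: o_1 = (-2.5000, 4.3301, 0.0000)
after link 2: o_2 = (-5.0981, 2.8301, 3.0000)
after link 3: o_3 = (-2.8481, 7.5933, 0.5000)
after link 4: o_4 = (-0.1160, 6.8612, 3.9641)

-0.116 6.861 3.964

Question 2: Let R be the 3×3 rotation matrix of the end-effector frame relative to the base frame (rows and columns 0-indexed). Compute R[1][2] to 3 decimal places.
0.433

End-effector z-axis (col 2 of R) = (0.7500,0.4330,-0.5000)
R[1][2] = 0.4330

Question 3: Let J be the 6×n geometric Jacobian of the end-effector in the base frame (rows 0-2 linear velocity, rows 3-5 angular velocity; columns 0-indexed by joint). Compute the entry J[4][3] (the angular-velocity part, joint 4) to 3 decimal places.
0.250

axis z_3 = (0.4330,0.2500,0.8660); lever o_n−o_3 = (2.7321,-0.7321,3.4641)
cross product → J_v[:, 3] = (1.5000,0.8660,-1.0000)
J_ω[:, 3] = z_3
entry J[4][3] = 0.2500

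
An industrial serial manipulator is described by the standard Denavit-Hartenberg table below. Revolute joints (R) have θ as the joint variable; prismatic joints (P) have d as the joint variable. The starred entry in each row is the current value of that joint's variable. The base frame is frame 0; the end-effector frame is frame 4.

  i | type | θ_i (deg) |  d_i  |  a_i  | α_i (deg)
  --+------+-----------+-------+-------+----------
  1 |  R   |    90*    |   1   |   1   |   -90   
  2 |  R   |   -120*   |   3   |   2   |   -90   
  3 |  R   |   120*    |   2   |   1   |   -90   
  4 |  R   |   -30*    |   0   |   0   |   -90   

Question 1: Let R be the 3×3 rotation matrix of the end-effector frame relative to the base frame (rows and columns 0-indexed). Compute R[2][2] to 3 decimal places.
End-effector z-axis (col 2 of R) = (0.4330,-0.6250,-0.6495)
R[2][2] = -0.6495

-0.650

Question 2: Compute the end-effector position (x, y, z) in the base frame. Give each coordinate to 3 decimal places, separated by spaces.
-2.134 1.982 3.299

after link 1: o_1 = (0.0000, 1.0000, 1.0000)
after link 2: o_2 = (-3.0000, 0.0000, 2.7321)
after link 3: o_3 = (-2.1340, 1.9821, 3.2990)
after link 4: o_4 = (-2.1340, 1.9821, 3.2990)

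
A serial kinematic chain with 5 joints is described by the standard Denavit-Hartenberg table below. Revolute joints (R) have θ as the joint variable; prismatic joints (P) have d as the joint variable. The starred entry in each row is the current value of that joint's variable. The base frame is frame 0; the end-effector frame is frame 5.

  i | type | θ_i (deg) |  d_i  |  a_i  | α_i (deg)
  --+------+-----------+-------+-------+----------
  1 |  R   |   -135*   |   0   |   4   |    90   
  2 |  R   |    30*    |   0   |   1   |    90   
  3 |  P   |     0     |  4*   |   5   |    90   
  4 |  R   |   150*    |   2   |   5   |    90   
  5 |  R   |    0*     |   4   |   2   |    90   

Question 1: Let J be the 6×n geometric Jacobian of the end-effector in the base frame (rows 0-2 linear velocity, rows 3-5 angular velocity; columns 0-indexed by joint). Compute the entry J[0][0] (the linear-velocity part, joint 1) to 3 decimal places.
axis z_0 = ẑ; lever o_n−o_0 = (-6.4773,-9.3057,-8.5263)
cross product → J_v[:, 0] = (9.3057,-6.4773,0.0000)
J_ω[:, 0] = z_0
entry J[0][0] = 9.3057

9.306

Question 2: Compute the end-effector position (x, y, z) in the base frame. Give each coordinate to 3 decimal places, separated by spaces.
-6.477 -9.306 -8.526

after link 1: o_1 = (-2.8284, -2.8284, 0.0000)
after link 2: o_2 = (-3.4408, -3.4408, 0.5000)
after link 3: o_3 = (-7.9169, -7.9169, -0.4641)
after link 4: o_4 = (-4.7349, -7.5633, -4.7942)
after link 5: o_5 = (-6.4773, -9.3057, -8.5263)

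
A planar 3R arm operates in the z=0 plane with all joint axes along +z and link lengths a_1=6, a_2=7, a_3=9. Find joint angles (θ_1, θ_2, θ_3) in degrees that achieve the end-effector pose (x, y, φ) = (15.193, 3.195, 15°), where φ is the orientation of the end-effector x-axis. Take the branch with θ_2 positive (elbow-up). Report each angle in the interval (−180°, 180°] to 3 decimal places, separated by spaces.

-60.006 120.004 -44.998

wrist centre = target − a_3·(cos φ, sin φ) = (6.4997, 0.8656)
cos θ_2 = (42.9950−6²−7²)/(2·6·7) = -0.5001; θ_2 = 120.0039° (elbow-up)
β = atan2(0.8656,6.4997) = 7.5860°; ψ = atan2(6.0619,2.4996) = 67.5917°
θ_1 = β − ψ = -60.0056°
θ_3 = φ − θ_1 − θ_2 = -44.9983° (wrapped to (-180°,180°])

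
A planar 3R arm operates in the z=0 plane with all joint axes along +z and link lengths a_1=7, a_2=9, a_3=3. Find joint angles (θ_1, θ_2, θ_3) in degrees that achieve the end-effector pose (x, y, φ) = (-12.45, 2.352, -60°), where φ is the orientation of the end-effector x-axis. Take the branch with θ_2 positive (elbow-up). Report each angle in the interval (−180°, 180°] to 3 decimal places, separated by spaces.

135.003 44.993 120.004

wrist centre = target − a_3·(cos φ, sin φ) = (-13.9500, 4.9501)
cos θ_2 = (219.1058−7²−9²)/(2·7·9) = 0.7072; θ_2 = 44.9934° (elbow-up)
β = atan2(4.9501,-13.9500) = 160.4631°; ψ = atan2(6.3632,13.3647) = 25.4601°
θ_1 = β − ψ = 135.0029°
θ_3 = φ − θ_1 − θ_2 = 120.0037° (wrapped to (-180°,180°])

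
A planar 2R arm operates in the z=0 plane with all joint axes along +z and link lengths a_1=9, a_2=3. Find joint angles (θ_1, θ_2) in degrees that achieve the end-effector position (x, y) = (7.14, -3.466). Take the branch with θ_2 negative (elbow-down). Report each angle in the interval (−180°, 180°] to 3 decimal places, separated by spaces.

cos θ_2 = (62.9928−9²−3²)/(2·9·3) = -0.5001; θ_2 = -120.0089° (elbow-down)
β = atan2(-3.4660,7.1400) = -25.8935°; ψ = atan2(-2.5978,7.4996) = -19.1060°
θ_1 = β − ψ = -6.7875°

-6.788 -120.009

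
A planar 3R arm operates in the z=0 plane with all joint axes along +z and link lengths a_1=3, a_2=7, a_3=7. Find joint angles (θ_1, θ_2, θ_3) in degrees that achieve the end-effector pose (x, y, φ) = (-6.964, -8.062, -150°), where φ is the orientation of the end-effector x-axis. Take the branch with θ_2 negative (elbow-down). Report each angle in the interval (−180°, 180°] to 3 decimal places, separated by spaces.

wrist centre = target − a_3·(cos φ, sin φ) = (-0.9018, -4.5620)
cos θ_2 = (21.6251−3²−7²)/(2·3·7) = -0.8661; θ_2 = -150.0049° (elbow-down)
β = atan2(-4.5620,-0.9018) = -101.1821°; ψ = atan2(-3.4995,-3.0625) = -131.1900°
θ_1 = β − ψ = 30.0078°
θ_3 = φ − θ_1 − θ_2 = -30.0029° (wrapped to (-180°,180°])

30.008 -150.005 -30.003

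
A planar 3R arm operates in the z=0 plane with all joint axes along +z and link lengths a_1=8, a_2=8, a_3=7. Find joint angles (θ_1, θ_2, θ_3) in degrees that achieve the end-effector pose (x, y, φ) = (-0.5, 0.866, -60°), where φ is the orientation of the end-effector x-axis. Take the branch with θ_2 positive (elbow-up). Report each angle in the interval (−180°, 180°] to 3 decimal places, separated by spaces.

60.000 120.000 120.000

wrist centre = target − a_3·(cos φ, sin φ) = (-4.0000, 6.9282)
cos θ_2 = (63.9996−8²−8²)/(2·8·8) = -0.5000; θ_2 = 120.0002° (elbow-up)
β = atan2(6.9282,-4.0000) = 120.0001°; ψ = atan2(6.9282,4.0000) = 60.0001°
θ_1 = β − ψ = 60.0000°
θ_3 = φ − θ_1 − θ_2 = 119.9998° (wrapped to (-180°,180°])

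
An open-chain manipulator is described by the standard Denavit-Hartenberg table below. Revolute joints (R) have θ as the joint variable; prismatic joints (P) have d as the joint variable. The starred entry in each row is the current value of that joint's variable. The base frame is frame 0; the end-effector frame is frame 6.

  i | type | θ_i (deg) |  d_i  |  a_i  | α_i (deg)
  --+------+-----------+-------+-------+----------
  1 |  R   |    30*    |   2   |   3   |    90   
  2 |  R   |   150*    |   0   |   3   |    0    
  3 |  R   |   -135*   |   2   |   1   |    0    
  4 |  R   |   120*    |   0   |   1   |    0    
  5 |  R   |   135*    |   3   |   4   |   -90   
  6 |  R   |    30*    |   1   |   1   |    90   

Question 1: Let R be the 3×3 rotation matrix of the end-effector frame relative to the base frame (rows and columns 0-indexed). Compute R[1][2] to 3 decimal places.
End-effector z-axis (col 2 of R) = (0.4330,-0.7500,-0.5000)
R[1][2] = -0.7500

-0.750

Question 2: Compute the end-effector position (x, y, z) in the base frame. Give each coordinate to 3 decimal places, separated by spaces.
3.688 -3.067 -0.400

after link 1: o_1 = (2.5981, 1.5000, 2.0000)
after link 2: o_2 = (0.3481, 0.2010, 3.5000)
after link 3: o_3 = (2.1846, -1.0481, 3.7588)
after link 4: o_4 = (1.5722, -1.4017, 4.4659)
after link 5: o_5 = (3.0722, -3.9998, 0.4659)
after link 6: o_6 = (3.6882, -3.0667, -0.4001)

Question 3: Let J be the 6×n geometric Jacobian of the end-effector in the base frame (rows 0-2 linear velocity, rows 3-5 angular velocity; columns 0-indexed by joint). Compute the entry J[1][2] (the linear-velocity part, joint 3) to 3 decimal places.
axis z_2 = (0.5000,-0.8660,0.0000); lever o_n−o_2 = (3.3402,-3.2677,-3.9001)
cross product → J_v[:, 2] = (3.3776,1.9500,1.2588)
J_ω[:, 2] = z_2
entry J[1][2] = 1.9500

1.950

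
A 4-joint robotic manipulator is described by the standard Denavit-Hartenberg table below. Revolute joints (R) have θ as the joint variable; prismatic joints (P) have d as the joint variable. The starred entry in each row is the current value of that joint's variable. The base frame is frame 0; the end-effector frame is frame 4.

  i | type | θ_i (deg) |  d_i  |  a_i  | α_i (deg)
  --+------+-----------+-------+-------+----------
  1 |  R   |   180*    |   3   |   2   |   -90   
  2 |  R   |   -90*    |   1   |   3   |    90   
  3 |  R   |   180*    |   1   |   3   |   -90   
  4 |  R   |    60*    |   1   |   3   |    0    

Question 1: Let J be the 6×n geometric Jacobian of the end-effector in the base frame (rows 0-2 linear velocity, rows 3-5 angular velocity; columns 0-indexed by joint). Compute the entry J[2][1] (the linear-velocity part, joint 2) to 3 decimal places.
-1.598

axis z_1 = (-0.0000,-1.0000,0.0000); lever o_n−o_1 = (-1.5981,-0.0000,-1.5000)
cross product → J_v[:, 1] = (1.5000,-0.0000,-1.5981)
J_ω[:, 1] = z_1
entry J[2][1] = -1.5981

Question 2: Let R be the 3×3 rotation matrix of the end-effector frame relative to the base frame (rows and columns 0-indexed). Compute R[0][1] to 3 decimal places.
End-effector y-axis (col 1 of R) = (-0.5000,0.0000,0.8660)
R[0][1] = -0.5000

-0.500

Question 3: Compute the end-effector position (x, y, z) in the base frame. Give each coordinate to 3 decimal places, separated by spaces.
after link 1: o_1 = (-2.0000, 0.0000, 3.0000)
after link 2: o_2 = (-2.0000, -1.0000, 6.0000)
after link 3: o_3 = (-1.0000, -1.0000, 3.0000)
after link 4: o_4 = (-3.5981, 0.0000, 1.5000)

-3.598 0.000 1.500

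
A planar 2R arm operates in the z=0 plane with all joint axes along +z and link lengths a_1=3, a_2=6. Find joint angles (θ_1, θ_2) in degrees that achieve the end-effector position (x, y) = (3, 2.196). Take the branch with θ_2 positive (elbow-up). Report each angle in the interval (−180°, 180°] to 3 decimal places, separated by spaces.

-90.005 150.002

cos θ_2 = (13.8224−3²−6²)/(2·3·6) = -0.8660; θ_2 = 150.0021° (elbow-up)
β = atan2(2.1960,3.0000) = 36.2041°; ψ = atan2(2.9998,-2.1963) = 126.2092°
θ_1 = β − ψ = -90.0050°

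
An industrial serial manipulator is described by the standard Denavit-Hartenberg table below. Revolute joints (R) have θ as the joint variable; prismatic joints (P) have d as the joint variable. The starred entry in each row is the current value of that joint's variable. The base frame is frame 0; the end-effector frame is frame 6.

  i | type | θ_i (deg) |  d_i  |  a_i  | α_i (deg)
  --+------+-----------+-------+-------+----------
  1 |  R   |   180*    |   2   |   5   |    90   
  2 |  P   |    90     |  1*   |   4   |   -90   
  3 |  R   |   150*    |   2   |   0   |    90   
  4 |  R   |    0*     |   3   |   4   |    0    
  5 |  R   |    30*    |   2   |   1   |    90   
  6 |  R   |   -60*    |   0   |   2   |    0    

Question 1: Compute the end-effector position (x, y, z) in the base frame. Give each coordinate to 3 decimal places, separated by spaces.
after link 1: o_1 = (-5.0000, 0.0000, 2.0000)
after link 2: o_2 = (-5.0000, 1.0000, 6.0000)
after link 3: o_3 = (-3.0000, 1.0000, 6.0000)
after link 4: o_4 = (-3.0000, -3.5981, 4.0359)
after link 5: o_5 = (-2.5000, -5.7631, 4.2859)
after link 6: o_6 = (-2.0000, -4.6962, 2.6699)

-2.000 -4.696 2.670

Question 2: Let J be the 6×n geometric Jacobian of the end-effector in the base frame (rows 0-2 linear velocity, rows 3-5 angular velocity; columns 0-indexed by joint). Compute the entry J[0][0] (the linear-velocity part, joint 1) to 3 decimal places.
4.696

axis z_0 = ẑ; lever o_n−o_0 = (-2.0000,-4.6962,2.6699)
cross product → J_v[:, 0] = (4.6962,-2.0000,0.0000)
J_ω[:, 0] = z_0
entry J[0][0] = 4.6962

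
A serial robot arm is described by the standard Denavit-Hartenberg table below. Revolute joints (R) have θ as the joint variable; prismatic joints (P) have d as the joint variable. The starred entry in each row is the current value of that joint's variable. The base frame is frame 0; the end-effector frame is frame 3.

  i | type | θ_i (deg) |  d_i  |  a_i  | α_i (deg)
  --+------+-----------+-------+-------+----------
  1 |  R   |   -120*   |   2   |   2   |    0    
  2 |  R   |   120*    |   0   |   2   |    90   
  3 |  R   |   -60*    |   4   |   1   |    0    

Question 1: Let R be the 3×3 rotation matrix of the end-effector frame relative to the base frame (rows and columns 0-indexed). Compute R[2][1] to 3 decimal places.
End-effector y-axis (col 1 of R) = (0.8660,0.0000,0.5000)
R[2][1] = 0.5000

0.500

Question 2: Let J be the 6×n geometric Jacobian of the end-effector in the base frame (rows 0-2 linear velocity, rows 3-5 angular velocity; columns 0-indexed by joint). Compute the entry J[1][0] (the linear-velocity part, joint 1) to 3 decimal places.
axis z_0 = ẑ; lever o_n−o_0 = (1.5000,-5.7321,1.1340)
cross product → J_v[:, 0] = (5.7321,1.5000,-0.0000)
J_ω[:, 0] = z_0
entry J[1][0] = 1.5000

1.500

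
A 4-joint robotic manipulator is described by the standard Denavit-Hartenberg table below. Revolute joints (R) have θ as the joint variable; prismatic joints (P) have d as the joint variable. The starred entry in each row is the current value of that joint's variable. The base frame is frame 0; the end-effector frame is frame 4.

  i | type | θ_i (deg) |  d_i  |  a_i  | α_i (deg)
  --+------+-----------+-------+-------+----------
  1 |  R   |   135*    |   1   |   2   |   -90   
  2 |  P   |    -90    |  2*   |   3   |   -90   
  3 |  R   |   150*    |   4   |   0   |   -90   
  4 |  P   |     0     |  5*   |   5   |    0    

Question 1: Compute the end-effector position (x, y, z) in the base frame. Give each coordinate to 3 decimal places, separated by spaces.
-6.951 1.534 -2.830

after link 1: o_1 = (-1.4142, 1.4142, 1.0000)
after link 2: o_2 = (-2.8284, 0.0000, 4.0000)
after link 3: o_3 = (-5.6569, 2.8284, 4.0000)
after link 4: o_4 = (-6.9509, 1.5343, -2.8301)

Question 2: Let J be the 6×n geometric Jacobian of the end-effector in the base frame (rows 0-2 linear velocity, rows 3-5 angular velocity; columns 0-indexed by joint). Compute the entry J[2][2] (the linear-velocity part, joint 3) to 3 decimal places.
1.830

axis z_2 = (-0.7071,0.7071,-0.0000); lever o_n−o_2 = (-4.1225,1.5343,-6.8301)
cross product → J_v[:, 2] = (-4.8296,-4.8296,1.8301)
J_ω[:, 2] = z_2
entry J[2][2] = 1.8301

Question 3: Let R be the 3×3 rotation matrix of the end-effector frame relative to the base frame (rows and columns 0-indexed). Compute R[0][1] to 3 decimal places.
End-effector y-axis (col 1 of R) = (0.7071,-0.7071,0.0000)
R[0][1] = 0.7071

0.707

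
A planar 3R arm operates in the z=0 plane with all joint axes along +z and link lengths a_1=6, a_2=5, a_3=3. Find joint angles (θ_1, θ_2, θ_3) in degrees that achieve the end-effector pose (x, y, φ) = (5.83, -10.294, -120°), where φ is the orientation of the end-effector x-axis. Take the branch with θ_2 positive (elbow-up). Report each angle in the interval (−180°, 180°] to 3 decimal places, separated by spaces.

-60.004 30.010 -90.006

wrist centre = target − a_3·(cos φ, sin φ) = (7.3300, -7.6959)
cos θ_2 = (112.9561−6²−5²)/(2·6·5) = 0.8659; θ_2 = 30.0103° (elbow-up)
β = atan2(-7.6959,7.3300) = -46.3950°; ψ = atan2(2.5008,10.3297) = 13.6092°
θ_1 = β − ψ = -60.0043°
θ_3 = φ − θ_1 − θ_2 = -90.0060° (wrapped to (-180°,180°])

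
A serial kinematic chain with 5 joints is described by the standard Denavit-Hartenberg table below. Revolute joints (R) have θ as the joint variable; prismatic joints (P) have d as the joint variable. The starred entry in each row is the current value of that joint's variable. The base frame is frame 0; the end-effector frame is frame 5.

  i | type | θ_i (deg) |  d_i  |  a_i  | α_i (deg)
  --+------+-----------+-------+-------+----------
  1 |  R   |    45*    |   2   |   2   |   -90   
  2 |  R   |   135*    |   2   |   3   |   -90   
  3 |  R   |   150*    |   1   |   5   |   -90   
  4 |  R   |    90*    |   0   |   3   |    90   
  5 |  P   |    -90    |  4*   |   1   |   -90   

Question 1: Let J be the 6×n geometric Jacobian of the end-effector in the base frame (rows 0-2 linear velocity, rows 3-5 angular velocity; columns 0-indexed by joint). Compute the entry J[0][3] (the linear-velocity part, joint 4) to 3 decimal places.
-0.360

axis z_3 = (-0.3624,0.8624,0.3536); lever o_n−o_3 = (5.0086,0.9555,-0.0254)
cross product → J_v[:, 3] = (-0.3597,1.7616,-4.6655)
J_ω[:, 3] = z_3
entry J[0][3] = -0.3597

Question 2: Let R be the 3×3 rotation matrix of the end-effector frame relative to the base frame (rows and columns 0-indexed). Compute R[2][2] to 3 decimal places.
-0.707

End-effector z-axis (col 2 of R) = (0.5000,0.5000,-0.7071)
R[2][2] = -0.7071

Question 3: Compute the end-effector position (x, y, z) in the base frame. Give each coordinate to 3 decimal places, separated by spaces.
after link 1: o_1 = (1.4142, 1.4142, 2.0000)
after link 2: o_2 = (-1.5000, 1.3284, -0.1213)
after link 3: o_3 = (1.9328, 1.2257, 3.6476)
after link 4: o_4 = (3.4328, 2.7257, 1.5263)
after link 5: o_5 = (6.9415, 2.1812, 3.6223)

6.941 2.181 3.622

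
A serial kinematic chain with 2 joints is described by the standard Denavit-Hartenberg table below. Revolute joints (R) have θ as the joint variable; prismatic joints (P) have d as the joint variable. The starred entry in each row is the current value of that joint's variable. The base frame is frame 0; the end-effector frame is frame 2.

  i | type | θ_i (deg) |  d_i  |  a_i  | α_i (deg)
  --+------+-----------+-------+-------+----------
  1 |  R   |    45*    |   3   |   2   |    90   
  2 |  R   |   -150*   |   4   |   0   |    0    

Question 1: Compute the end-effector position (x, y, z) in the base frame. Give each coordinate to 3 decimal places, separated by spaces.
after link 1: o_1 = (1.4142, 1.4142, 3.0000)
after link 2: o_2 = (4.2426, -1.4142, 3.0000)

4.243 -1.414 3.000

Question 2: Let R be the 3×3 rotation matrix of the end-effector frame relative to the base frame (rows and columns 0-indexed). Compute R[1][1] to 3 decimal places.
End-effector y-axis (col 1 of R) = (0.3536,0.3536,-0.8660)
R[1][1] = 0.3536

0.354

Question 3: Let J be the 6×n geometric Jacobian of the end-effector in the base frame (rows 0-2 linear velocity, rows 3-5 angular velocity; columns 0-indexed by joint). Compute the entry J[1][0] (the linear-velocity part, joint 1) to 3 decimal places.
4.243

axis z_0 = ẑ; lever o_n−o_0 = (4.2426,-1.4142,3.0000)
cross product → J_v[:, 0] = (1.4142,4.2426,-0.0000)
J_ω[:, 0] = z_0
entry J[1][0] = 4.2426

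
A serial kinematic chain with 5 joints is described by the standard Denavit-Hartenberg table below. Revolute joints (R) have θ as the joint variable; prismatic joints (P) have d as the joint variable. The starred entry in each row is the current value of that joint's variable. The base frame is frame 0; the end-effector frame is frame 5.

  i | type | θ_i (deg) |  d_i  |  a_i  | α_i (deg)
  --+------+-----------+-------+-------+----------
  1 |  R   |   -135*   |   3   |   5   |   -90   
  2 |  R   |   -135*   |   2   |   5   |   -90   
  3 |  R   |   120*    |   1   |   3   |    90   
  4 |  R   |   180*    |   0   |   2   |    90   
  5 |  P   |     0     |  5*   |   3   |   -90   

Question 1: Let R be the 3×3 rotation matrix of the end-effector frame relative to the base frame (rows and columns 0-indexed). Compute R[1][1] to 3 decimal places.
0.500

End-effector y-axis (col 1 of R) = (0.5000,0.5000,-0.7071)
R[1][1] = 0.5000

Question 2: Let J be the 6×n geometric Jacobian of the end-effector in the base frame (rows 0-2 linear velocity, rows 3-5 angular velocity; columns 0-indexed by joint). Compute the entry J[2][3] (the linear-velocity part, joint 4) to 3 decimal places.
axis z_3 = (0.0795,0.7866,0.6124); lever o_n−o_3 = (1.8119,-4.3119,5.3033)
cross product → J_v[:, 3] = (6.8119,0.6881,-1.7678)
J_ω[:, 3] = z_3
entry J[2][3] = -1.7678

-1.768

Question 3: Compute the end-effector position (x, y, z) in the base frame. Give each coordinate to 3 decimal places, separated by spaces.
-0.897 -6.174 11.485

after link 1: o_1 = (-3.5355, -3.5355, 3.0000)
after link 2: o_2 = (0.3787, -2.4497, 6.5355)
after link 3: o_3 = (-2.7084, -1.8626, 6.1820)
after link 4: o_4 = (-0.9837, -2.5874, 6.8891)
after link 5: o_5 = (-0.8966, -6.1745, 11.4853)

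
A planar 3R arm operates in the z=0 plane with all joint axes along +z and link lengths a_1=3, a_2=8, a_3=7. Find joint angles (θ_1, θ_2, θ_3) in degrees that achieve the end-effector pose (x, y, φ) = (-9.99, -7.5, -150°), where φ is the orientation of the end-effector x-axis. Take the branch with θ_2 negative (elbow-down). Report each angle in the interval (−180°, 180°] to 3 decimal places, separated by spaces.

0.013 -150.007 -0.005

wrist centre = target − a_3·(cos φ, sin φ) = (-3.9278, -4.0000)
cos θ_2 = (31.4278−3²−8²)/(2·3·8) = -0.8661; θ_2 = -150.0071° (elbow-down)
β = atan2(-4.0000,-3.9278) = -134.4784°; ψ = atan2(-3.9991,-3.9287) = -134.4910°
θ_1 = β − ψ = 0.0126°
θ_3 = φ − θ_1 − θ_2 = -0.0055° (wrapped to (-180°,180°])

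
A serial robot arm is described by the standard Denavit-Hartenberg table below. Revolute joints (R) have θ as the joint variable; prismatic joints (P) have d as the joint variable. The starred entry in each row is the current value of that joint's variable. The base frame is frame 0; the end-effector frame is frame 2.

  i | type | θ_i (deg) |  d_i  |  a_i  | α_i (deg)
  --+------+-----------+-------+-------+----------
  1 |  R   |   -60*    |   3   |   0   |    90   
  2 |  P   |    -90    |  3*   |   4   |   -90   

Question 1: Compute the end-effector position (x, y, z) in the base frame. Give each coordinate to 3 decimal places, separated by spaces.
after link 1: o_1 = (0.0000, 0.0000, 3.0000)
after link 2: o_2 = (-2.5981, -1.5000, -1.0000)

-2.598 -1.500 -1.000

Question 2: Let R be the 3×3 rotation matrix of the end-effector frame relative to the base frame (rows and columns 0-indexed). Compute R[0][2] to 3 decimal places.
0.500

End-effector z-axis (col 2 of R) = (0.5000,-0.8660,0.0000)
R[0][2] = 0.5000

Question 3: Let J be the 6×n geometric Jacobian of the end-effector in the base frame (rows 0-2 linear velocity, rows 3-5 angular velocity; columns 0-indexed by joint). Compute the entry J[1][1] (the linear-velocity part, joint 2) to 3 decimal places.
-0.500

prismatic axis z_1 = (-0.8660,-0.5000,0.0000)
J_v[:, 1] = z_1; J_ω[:, 1] = (0,0,0)
entry J[1][1] = -0.5000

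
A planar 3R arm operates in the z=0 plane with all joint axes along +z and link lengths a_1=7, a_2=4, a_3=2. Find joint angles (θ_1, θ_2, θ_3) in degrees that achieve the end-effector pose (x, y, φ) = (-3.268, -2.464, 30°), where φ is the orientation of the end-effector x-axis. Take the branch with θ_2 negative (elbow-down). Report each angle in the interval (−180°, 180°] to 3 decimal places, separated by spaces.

-110.571 -120.000 -99.429

wrist centre = target − a_3·(cos φ, sin φ) = (-5.0001, -3.4640)
cos θ_2 = (36.9998−7²−4²)/(2·7·4) = -0.5000; θ_2 = -120.0002° (elbow-down)
β = atan2(-3.4640,-5.0001) = -145.2861°; ψ = atan2(-3.4641,5.0000) = -34.7150°
θ_1 = β − ψ = -110.5710°
θ_3 = φ − θ_1 − θ_2 = -99.4287° (wrapped to (-180°,180°])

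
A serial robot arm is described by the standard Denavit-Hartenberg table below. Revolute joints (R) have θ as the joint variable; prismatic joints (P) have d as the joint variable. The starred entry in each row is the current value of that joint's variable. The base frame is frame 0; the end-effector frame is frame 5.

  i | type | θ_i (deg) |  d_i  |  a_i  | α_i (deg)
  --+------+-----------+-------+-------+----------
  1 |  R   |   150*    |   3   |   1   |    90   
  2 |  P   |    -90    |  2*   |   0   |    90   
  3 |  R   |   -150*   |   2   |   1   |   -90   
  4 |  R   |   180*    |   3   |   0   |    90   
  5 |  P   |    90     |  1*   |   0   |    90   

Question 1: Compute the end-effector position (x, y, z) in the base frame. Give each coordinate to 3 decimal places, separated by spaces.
after link 1: o_1 = (-0.8660, 0.5000, 3.0000)
after link 2: o_2 = (0.1340, 2.2321, 3.0000)
after link 3: o_3 = (1.6160, 0.7990, 3.8660)
after link 4: o_4 = (0.3170, -1.4510, 2.3660)
after link 5: o_5 = (-0.5490, -0.9510, 2.3660)

-0.549 -0.951 2.366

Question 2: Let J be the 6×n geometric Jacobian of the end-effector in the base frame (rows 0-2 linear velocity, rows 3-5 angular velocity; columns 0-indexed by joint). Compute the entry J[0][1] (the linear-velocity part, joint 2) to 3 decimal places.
prismatic axis z_1 = (0.5000,0.8660,0.0000)
J_v[:, 1] = z_1; J_ω[:, 1] = (0,0,0)
entry J[0][1] = 0.5000

0.500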